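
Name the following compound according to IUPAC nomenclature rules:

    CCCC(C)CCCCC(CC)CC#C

4-ethyl-9-methyldodec-1-yne

The longest carbon chain that includes the multiple bond has 12 carbons, so the parent hydride is dodecane.
There is one C≡C triple bond, indicated by the ending -yne.
Choose the numbering such that numbering from this end puts the triple bond at C-1 rather than C-11.
This places the triple bond between C-1 and C-2; an ethyl group at C-4; a methyl group at C-9.
The substituents are ordered alphabetically, ignoring any di-/tri- multipliers.
The name is 4-ethyl-9-methyldodec-1-yne.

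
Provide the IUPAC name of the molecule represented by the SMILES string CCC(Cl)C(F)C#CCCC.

7-chloro-6-fluoronon-4-yne

The longest chain bearing the multiple bond is 9 carbons long (nonane).
The chain contains a C≡C triple bond, so the unsaturation ending is -yne.
The numbering direction is chosen so that numbering from this end puts the triple bond at C-4 rather than C-5.
With this numbering: the triple bond between C-4 and C-5; a chloro group at C-7; a fluoro group at C-6.
Substituent prefixes are cited in alphabetical order (multiplying prefixes like di-/tri- are ignored for ordering).
Assembling the pieces gives 7-chloro-6-fluoronon-4-yne.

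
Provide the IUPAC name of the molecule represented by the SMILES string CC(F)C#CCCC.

2-fluorohept-3-yne

Counting along the main chain through the multiple bond gives 7 carbons: the parent is heptane.
A C≡C triple bond in the chain gives the infix -yne-.
Choose the numbering such that numbering from this end puts the triple bond at C-3 rather than C-4.
That gives the triple bond between C-3 and C-4; a fluoro group at C-2.
The name is 2-fluorohept-3-yne.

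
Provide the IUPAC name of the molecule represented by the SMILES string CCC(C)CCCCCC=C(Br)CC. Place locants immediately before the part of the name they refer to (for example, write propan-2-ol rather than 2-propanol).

3-bromo-10-methyldodec-3-ene

The longest carbon chain that includes the multiple bond has 12 carbons, so the parent hydride is dodecane.
The chain contains a C=C double bond, so the unsaturation ending is -ene.
Choose the numbering such that numbering from this end puts the double bond at C-3 rather than C-9.
That gives the double bond between C-3 and C-4; a bromo group at C-3; a methyl group at C-10.
Substituent prefixes are cited in alphabetical order (multiplying prefixes like di-/tri- are ignored for ordering).
Putting it together: 3-bromo-10-methyldodec-3-ene.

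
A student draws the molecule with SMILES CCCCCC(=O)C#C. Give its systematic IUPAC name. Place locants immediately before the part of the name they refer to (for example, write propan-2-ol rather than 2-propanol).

Counting along the main chain through the carbonyl and the multiple bond gives 8 carbons: the parent is octane.
A ketone (C=O on an internal carbon) is the principal characteristic group, giving the suffix -one.
A C≡C triple bond in the chain gives the infix -yne-.
The numbering direction is chosen so that numbering from this end puts the carbonyl group at C-3 rather than C-6.
With this numbering: the carbonyl at C-3; the triple bond between C-1 and C-2.
Putting it together: oct-1-yn-3-one.

oct-1-yn-3-one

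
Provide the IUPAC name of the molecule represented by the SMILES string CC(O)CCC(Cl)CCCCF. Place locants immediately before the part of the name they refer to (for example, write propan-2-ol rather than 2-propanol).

Counting along the main chain through the –OH group gives 9 carbons: the parent is nonane.
The highest-priority functional group is an alcohol (–OH), so the name ends in -ol.
The numbering direction is chosen so that numbering from this end puts the hydroxyl group at C-2 rather than C-8.
That gives the hydroxyl at C-2; a chloro group at C-5; a fluoro group at C-9.
The substituents are ordered alphabetically, ignoring any di-/tri- multipliers.
Putting it together: 5-chloro-9-fluorononan-2-ol.

5-chloro-9-fluorononan-2-ol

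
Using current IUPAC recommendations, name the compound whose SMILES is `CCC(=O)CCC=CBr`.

The longest carbon chain that includes the carbonyl and the multiple bond has 7 carbons, so the parent hydride is heptane.
The highest-priority functional group is a ketone (C=O on an internal carbon), so the name ends in -one.
The chain contains a C=C double bond, so the unsaturation ending is -ene.
Choose the numbering such that numbering from this end puts the carbonyl group at C-3 rather than C-5.
With this numbering: the carbonyl at C-3; the double bond between C-6 and C-7; a bromo group at C-7.
The name is 7-bromohept-6-en-3-one.

7-bromohept-6-en-3-one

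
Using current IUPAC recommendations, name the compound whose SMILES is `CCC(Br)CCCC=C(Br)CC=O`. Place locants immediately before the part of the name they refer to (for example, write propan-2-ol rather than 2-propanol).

Counting along the main chain through the –CHO group and the multiple bond gives 10 carbons: the parent is decane.
The highest-priority functional group is an aldehyde (terminal –CHO), so the name ends in -al.
A C=C double bond in the chain gives the infix -ene-.
Choose the numbering such that the aldehyde carbon is C-1 by definition.
That gives the double bond between C-3 and C-4; bromo groups at C-3 and C-8.
Putting it together: 3,8-dibromodec-3-enal.

3,8-dibromodec-3-enal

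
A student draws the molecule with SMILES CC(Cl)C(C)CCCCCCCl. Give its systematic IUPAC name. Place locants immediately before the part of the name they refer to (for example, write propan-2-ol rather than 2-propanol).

The parent chain contains 9 carbons (nonane).
Number the chain so that the substituent locant set {1,7,8} is lower than {2,3,9} at the first point of difference.
With this numbering: chloro groups at C-1 and C-8; a methyl group at C-7.
The substituents are ordered alphabetically, ignoring any di-/tri- multipliers.
The name is 1,8-dichloro-7-methylnonane.

1,8-dichloro-7-methylnonane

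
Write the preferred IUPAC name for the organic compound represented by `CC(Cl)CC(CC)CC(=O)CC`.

7-chloro-5-ethyloctan-3-one

Counting along the main chain through the carbonyl gives 8 carbons: the parent is octane.
The highest-priority functional group is a ketone (C=O on an internal carbon), so the name ends in -one.
Choose the numbering such that numbering from this end puts the carbonyl group at C-3 rather than C-6.
This places the carbonyl at C-3; a chloro group at C-7; an ethyl group at C-5.
The substituents are ordered alphabetically, ignoring any di-/tri- multipliers.
The name is 7-chloro-5-ethyloctan-3-one.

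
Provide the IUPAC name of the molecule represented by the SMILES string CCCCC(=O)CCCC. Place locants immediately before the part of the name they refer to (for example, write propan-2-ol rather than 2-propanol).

nonan-5-one

Counting along the main chain through the carbonyl gives 9 carbons: the parent is nonane.
The principal characteristic group is a ketone (C=O on an internal carbon), named with the suffix -one.
The molecule is symmetric, so either numbering direction gives the same locants.
With this numbering: the carbonyl at C-5.
Putting it together: nonan-5-one.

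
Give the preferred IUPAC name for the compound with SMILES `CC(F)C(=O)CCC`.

The longest carbon chain that includes the carbonyl has 6 carbons, so the parent hydride is hexane.
The principal characteristic group is a ketone (C=O on an internal carbon), named with the suffix -one.
Number the chain so that numbering from this end puts the carbonyl group at C-3 rather than C-4.
That gives the carbonyl at C-3; a fluoro group at C-2.
Assembling the pieces gives 2-fluorohexan-3-one.

2-fluorohexan-3-one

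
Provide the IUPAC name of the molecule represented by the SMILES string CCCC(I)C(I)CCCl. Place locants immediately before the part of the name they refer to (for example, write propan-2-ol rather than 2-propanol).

The longest carbon chain is 7 atoms: the parent is heptane.
Number the chain so that the substituent locant set {1,3,4} is lower than {4,5,7} at the first point of difference.
With this numbering: a chloro group at C-1; iodo groups at C-3 and C-4.
The substituents are ordered alphabetically, ignoring any di-/tri- multipliers.
Putting it together: 1-chloro-3,4-diiodoheptane.

1-chloro-3,4-diiodoheptane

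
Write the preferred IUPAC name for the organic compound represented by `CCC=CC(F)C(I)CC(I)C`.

5-fluoro-6,8-diiodonon-3-ene

Counting along the main chain through the multiple bond gives 9 carbons: the parent is nonane.
A C=C double bond in the chain gives the infix -ene-.
Number the chain so that numbering from this end puts the double bond at C-3 rather than C-6.
With this numbering: the double bond between C-3 and C-4; a fluoro group at C-5; iodo groups at C-6 and C-8.
The substituents are ordered alphabetically, ignoring any di-/tri- multipliers.
The name is 5-fluoro-6,8-diiodonon-3-ene.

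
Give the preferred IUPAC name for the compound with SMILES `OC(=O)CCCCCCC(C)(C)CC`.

The longest chain bearing the –COOH group is 10 carbons long (decane).
The highest-priority functional group is a carboxylic acid (terminal –COOH), so the name ends in -oic acid.
Choose the numbering such that the carboxylic acid carbon is C-1 by definition.
With this numbering: two methyl groups at C-8.
Putting it together: 8,8-dimethyldecanoic acid.

8,8-dimethyldecanoic acid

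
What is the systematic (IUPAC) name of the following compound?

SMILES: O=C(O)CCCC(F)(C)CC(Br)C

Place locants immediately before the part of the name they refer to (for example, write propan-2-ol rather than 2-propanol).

7-bromo-5-fluoro-5-methyloctanoic acid

Counting along the main chain through the –COOH group gives 8 carbons: the parent is octane.
The principal characteristic group is a carboxylic acid (terminal –COOH), named with the suffix -oic acid.
Number the chain so that the carboxylic acid carbon is C-1 by definition.
With this numbering: a bromo group at C-7; a fluoro group at C-5; a methyl group at C-5.
Prefixes are listed alphabetically: bromo, fluoro, methyl.
Putting it together: 7-bromo-5-fluoro-5-methyloctanoic acid.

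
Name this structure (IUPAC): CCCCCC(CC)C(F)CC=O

4-ethyl-3-fluorononanal

The longest carbon chain that includes the –CHO group has 9 carbons, so the parent hydride is nonane.
The highest-priority functional group is an aldehyde (terminal –CHO), so the name ends in -al.
The numbering direction is chosen so that the aldehyde carbon is C-1 by definition.
This places an ethyl group at C-4; a fluoro group at C-3.
Substituent prefixes are cited in alphabetical order (multiplying prefixes like di-/tri- are ignored for ordering).
Putting it together: 4-ethyl-3-fluorononanal.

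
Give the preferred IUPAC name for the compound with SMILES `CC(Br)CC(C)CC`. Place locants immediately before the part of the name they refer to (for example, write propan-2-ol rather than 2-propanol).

The longest carbon chain is 6 atoms: the parent is hexane.
Number the chain so that the substituent locant set {2,4} is lower than {3,5} at the first point of difference.
That gives a bromo group at C-2; a methyl group at C-4.
The substituents are ordered alphabetically, ignoring any di-/tri- multipliers.
Assembling the pieces gives 2-bromo-4-methylhexane.

2-bromo-4-methylhexane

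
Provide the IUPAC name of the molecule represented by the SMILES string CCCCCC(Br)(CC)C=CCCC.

6-bromo-6-ethylundec-4-ene

Counting along the main chain through the multiple bond gives 11 carbons: the parent is undecane.
A C=C double bond in the chain gives the infix -ene-.
Choose the numbering such that numbering from this end puts the double bond at C-4 rather than C-7.
This places the double bond between C-4 and C-5; a bromo group at C-6; an ethyl group at C-6.
Substituent prefixes are cited in alphabetical order (multiplying prefixes like di-/tri- are ignored for ordering).
Putting it together: 6-bromo-6-ethylundec-4-ene.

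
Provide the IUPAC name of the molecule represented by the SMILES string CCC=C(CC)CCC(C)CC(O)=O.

6-ethyl-3-methylnon-6-enoic acid

Counting along the main chain through the –COOH group and the multiple bond gives 9 carbons: the parent is nonane.
The principal characteristic group is a carboxylic acid (terminal –COOH), named with the suffix -oic acid.
There is one C=C double bond, indicated by the ending -ene.
The numbering direction is chosen so that the carboxylic acid carbon is C-1 by definition.
That gives the double bond between C-6 and C-7; an ethyl group at C-6; a methyl group at C-3.
Prefixes are listed alphabetically: ethyl, methyl.
The name is 6-ethyl-3-methylnon-6-enoic acid.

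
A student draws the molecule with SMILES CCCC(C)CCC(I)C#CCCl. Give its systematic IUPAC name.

Counting along the main chain through the multiple bond gives 10 carbons: the parent is decane.
There is one C≡C triple bond, indicated by the ending -yne.
Choose the numbering such that numbering from this end puts the triple bond at C-2 rather than C-8.
With this numbering: the triple bond between C-2 and C-3; a chloro group at C-1; an iodo group at C-4; a methyl group at C-7.
Substituent prefixes are cited in alphabetical order (multiplying prefixes like di-/tri- are ignored for ordering).
Putting it together: 1-chloro-4-iodo-7-methyldec-2-yne.

1-chloro-4-iodo-7-methyldec-2-yne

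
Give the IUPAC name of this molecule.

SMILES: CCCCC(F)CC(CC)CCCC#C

6-ethyl-8-fluorododec-1-yne

Counting along the main chain through the multiple bond gives 12 carbons: the parent is dodecane.
The chain contains a C≡C triple bond, so the unsaturation ending is -yne.
The numbering direction is chosen so that numbering from this end puts the triple bond at C-1 rather than C-11.
With this numbering: the triple bond between C-1 and C-2; an ethyl group at C-6; a fluoro group at C-8.
Prefixes are listed alphabetically: ethyl, fluoro.
The name is 6-ethyl-8-fluorododec-1-yne.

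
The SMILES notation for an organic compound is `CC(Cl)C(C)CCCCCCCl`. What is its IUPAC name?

1,8-dichloro-7-methylnonane

The longest carbon chain is 9 atoms: the parent is nonane.
Choose the numbering such that the substituent locant set {1,7,8} is lower than {2,3,9} at the first point of difference.
With this numbering: chloro groups at C-1 and C-8; a methyl group at C-7.
Prefixes are listed alphabetically: chloro, methyl.
Putting it together: 1,8-dichloro-7-methylnonane.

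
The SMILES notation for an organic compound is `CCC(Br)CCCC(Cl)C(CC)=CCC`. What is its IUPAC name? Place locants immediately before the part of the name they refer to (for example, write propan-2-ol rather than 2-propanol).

The longest chain bearing the multiple bond is 11 carbons long (undecane).
The chain contains a C=C double bond, so the unsaturation ending is -ene.
The numbering direction is chosen so that numbering from this end puts the double bond at C-3 rather than C-8.
That gives the double bond between C-3 and C-4; a bromo group at C-9; a chloro group at C-5; an ethyl group at C-4.
Prefixes are listed alphabetically: bromo, chloro, ethyl.
Assembling the pieces gives 9-bromo-5-chloro-4-ethylundec-3-ene.

9-bromo-5-chloro-4-ethylundec-3-ene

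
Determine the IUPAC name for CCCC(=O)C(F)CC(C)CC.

5-fluoro-7-methylnonan-4-one

Counting along the main chain through the carbonyl gives 9 carbons: the parent is nonane.
The principal characteristic group is a ketone (C=O on an internal carbon), named with the suffix -one.
The numbering direction is chosen so that numbering from this end puts the carbonyl group at C-4 rather than C-6.
This places the carbonyl at C-4; a fluoro group at C-5; a methyl group at C-7.
Prefixes are listed alphabetically: fluoro, methyl.
The name is 5-fluoro-7-methylnonan-4-one.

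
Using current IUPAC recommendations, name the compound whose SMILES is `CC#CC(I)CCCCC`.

Counting along the main chain through the multiple bond gives 9 carbons: the parent is nonane.
There is one C≡C triple bond, indicated by the ending -yne.
The numbering direction is chosen so that numbering from this end puts the triple bond at C-2 rather than C-7.
That gives the triple bond between C-2 and C-3; an iodo group at C-4.
Assembling the pieces gives 4-iodonon-2-yne.

4-iodonon-2-yne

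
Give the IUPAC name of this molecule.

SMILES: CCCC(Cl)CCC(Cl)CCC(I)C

5,8-dichloro-2-iodoundecane

The parent chain contains 11 carbons (undecane).
The numbering direction is chosen so that the substituent locant set {2,5,8} is lower than {4,7,10} at the first point of difference.
That gives chloro groups at C-5 and C-8; an iodo group at C-2.
Prefixes are listed alphabetically: chloro, iodo.
Assembling the pieces gives 5,8-dichloro-2-iodoundecane.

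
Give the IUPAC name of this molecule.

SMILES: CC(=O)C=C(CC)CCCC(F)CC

The longest chain bearing the carbonyl and the multiple bond is 10 carbons long (decane).
The highest-priority functional group is a ketone (C=O on an internal carbon), so the name ends in -one.
A C=C double bond in the chain gives the infix -ene-.
The numbering direction is chosen so that numbering from this end puts the carbonyl group at C-2 rather than C-9.
That gives the carbonyl at C-2; the double bond between C-3 and C-4; an ethyl group at C-4; a fluoro group at C-8.
Substituent prefixes are cited in alphabetical order (multiplying prefixes like di-/tri- are ignored for ordering).
Putting it together: 4-ethyl-8-fluorodec-3-en-2-one.

4-ethyl-8-fluorodec-3-en-2-one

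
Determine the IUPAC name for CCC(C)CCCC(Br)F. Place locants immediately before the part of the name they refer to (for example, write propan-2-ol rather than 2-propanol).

The longest continuous carbon chain has 7 atoms, so the parent hydride is heptane.
The numbering direction is chosen so that the substituent locant set {1,1,5} is lower than {3,7,7} at the first point of difference.
This places a bromo group at C-1; a fluoro group at C-1; a methyl group at C-5.
Substituent prefixes are cited in alphabetical order (multiplying prefixes like di-/tri- are ignored for ordering).
Putting it together: 1-bromo-1-fluoro-5-methylheptane.

1-bromo-1-fluoro-5-methylheptane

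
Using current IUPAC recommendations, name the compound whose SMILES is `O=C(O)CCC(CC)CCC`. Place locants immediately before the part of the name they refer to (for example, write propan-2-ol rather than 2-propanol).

4-ethylheptanoic acid

Counting along the main chain through the –COOH group gives 7 carbons: the parent is heptane.
The highest-priority functional group is a carboxylic acid (terminal –COOH), so the name ends in -oic acid.
The numbering direction is chosen so that the carboxylic acid carbon is C-1 by definition.
With this numbering: an ethyl group at C-4.
The name is 4-ethylheptanoic acid.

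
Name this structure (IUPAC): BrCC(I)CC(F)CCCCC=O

The longest carbon chain that includes the –CHO group has 9 carbons, so the parent hydride is nonane.
The highest-priority functional group is an aldehyde (terminal –CHO), so the name ends in -al.
The numbering direction is chosen so that the aldehyde carbon is C-1 by definition.
This places a bromo group at C-9; a fluoro group at C-6; an iodo group at C-8.
Prefixes are listed alphabetically: bromo, fluoro, iodo.
Assembling the pieces gives 9-bromo-6-fluoro-8-iodononanal.

9-bromo-6-fluoro-8-iodononanal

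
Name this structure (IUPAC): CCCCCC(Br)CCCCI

The longest carbon chain is 10 atoms: the parent is decane.
The numbering direction is chosen so that the substituent locant set {1,5} is lower than {6,10} at the first point of difference.
That gives a bromo group at C-5; an iodo group at C-1.
The substituents are ordered alphabetically, ignoring any di-/tri- multipliers.
Putting it together: 5-bromo-1-iododecane.

5-bromo-1-iododecane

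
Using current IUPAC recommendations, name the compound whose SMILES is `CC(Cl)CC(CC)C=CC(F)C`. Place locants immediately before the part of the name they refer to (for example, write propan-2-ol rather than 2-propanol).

7-chloro-5-ethyl-2-fluorooct-3-ene

The longest carbon chain that includes the multiple bond has 8 carbons, so the parent hydride is octane.
A C=C double bond in the chain gives the infix -ene-.
The numbering direction is chosen so that numbering from this end puts the double bond at C-3 rather than C-5.
That gives the double bond between C-3 and C-4; a chloro group at C-7; an ethyl group at C-5; a fluoro group at C-2.
The substituents are ordered alphabetically, ignoring any di-/tri- multipliers.
Assembling the pieces gives 7-chloro-5-ethyl-2-fluorooct-3-ene.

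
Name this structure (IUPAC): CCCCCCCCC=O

Counting along the main chain through the –CHO group gives 9 carbons: the parent is nonane.
The principal characteristic group is an aldehyde (terminal –CHO), named with the suffix -al.
Choose the numbering such that the aldehyde carbon is C-1 by definition.
Putting it together: nonanal.

nonanal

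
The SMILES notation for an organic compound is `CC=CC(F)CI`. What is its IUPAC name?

The longest chain bearing the multiple bond is 5 carbons long (pentane).
A C=C double bond in the chain gives the infix -ene-.
The numbering direction is chosen so that numbering from this end puts the double bond at C-2 rather than C-3.
With this numbering: the double bond between C-2 and C-3; a fluoro group at C-4; an iodo group at C-5.
The substituents are ordered alphabetically, ignoring any di-/tri- multipliers.
Assembling the pieces gives 4-fluoro-5-iodopent-2-ene.

4-fluoro-5-iodopent-2-ene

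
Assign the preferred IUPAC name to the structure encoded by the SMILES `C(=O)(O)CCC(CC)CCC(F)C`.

4-ethyl-7-fluorooctanoic acid

Counting along the main chain through the –COOH group gives 8 carbons: the parent is octane.
The highest-priority functional group is a carboxylic acid (terminal –COOH), so the name ends in -oic acid.
Choose the numbering such that the carboxylic acid carbon is C-1 by definition.
This places an ethyl group at C-4; a fluoro group at C-7.
Prefixes are listed alphabetically: ethyl, fluoro.
Putting it together: 4-ethyl-7-fluorooctanoic acid.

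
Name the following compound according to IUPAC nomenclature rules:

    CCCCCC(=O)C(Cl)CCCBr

The longest carbon chain that includes the carbonyl has 10 carbons, so the parent hydride is decane.
The principal characteristic group is a ketone (C=O on an internal carbon), named with the suffix -one.
Choose the numbering such that numbering from this end puts the carbonyl group at C-5 rather than C-6.
This places the carbonyl at C-5; a bromo group at C-1; a chloro group at C-4.
The substituents are ordered alphabetically, ignoring any di-/tri- multipliers.
Putting it together: 1-bromo-4-chlorodecan-5-one.

1-bromo-4-chlorodecan-5-one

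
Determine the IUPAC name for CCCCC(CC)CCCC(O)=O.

The longest chain bearing the –COOH group is 9 carbons long (nonane).
The highest-priority functional group is a carboxylic acid (terminal –COOH), so the name ends in -oic acid.
Choose the numbering such that the carboxylic acid carbon is C-1 by definition.
With this numbering: an ethyl group at C-5.
Putting it together: 5-ethylnonanoic acid.

5-ethylnonanoic acid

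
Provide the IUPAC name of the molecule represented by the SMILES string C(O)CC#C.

but-3-yn-1-ol

Counting along the main chain through the –OH group and the multiple bond gives 4 carbons: the parent is butane.
The highest-priority functional group is an alcohol (–OH), so the name ends in -ol.
A C≡C triple bond in the chain gives the infix -yne-.
Number the chain so that numbering from this end puts the hydroxyl group at C-1 rather than C-4.
This places the hydroxyl at C-1; the triple bond between C-3 and C-4.
Assembling the pieces gives but-3-yn-1-ol.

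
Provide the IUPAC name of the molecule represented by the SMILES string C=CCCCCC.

The longest chain bearing the multiple bond is 7 carbons long (heptane).
There is one C=C double bond, indicated by the ending -ene.
Number the chain so that numbering from this end puts the double bond at C-1 rather than C-6.
That gives the double bond between C-1 and C-2.
The name is hept-1-ene.

hept-1-ene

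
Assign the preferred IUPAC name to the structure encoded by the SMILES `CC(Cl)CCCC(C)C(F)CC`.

2-chloro-7-fluoro-6-methylnonane

The longest carbon chain is 9 atoms: the parent is nonane.
The numbering direction is chosen so that the substituent locant set {2,6,7} is lower than {3,4,8} at the first point of difference.
That gives a chloro group at C-2; a fluoro group at C-7; a methyl group at C-6.
The substituents are ordered alphabetically, ignoring any di-/tri- multipliers.
Putting it together: 2-chloro-7-fluoro-6-methylnonane.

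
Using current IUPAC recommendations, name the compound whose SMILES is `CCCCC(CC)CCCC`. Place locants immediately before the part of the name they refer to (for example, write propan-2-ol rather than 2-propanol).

The parent chain contains 9 carbons (nonane).
Both numbering directions give the same locant set; either may be used.
With this numbering: an ethyl group at C-5.
Assembling the pieces gives 5-ethylnonane.

5-ethylnonane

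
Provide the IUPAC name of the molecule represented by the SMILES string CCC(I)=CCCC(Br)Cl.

The longest carbon chain that includes the multiple bond has 7 carbons, so the parent hydride is heptane.
A C=C double bond in the chain gives the infix -ene-.
Choose the numbering such that numbering from this end puts the double bond at C-3 rather than C-4.
With this numbering: the double bond between C-3 and C-4; a bromo group at C-7; a chloro group at C-7; an iodo group at C-3.
The substituents are ordered alphabetically, ignoring any di-/tri- multipliers.
The name is 7-bromo-7-chloro-3-iodohept-3-ene.

7-bromo-7-chloro-3-iodohept-3-ene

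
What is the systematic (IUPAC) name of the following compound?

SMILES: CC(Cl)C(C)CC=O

The longest chain bearing the –CHO group is 5 carbons long (pentane).
The principal characteristic group is an aldehyde (terminal –CHO), named with the suffix -al.
Choose the numbering such that the aldehyde carbon is C-1 by definition.
This places a chloro group at C-4; a methyl group at C-3.
Substituent prefixes are cited in alphabetical order (multiplying prefixes like di-/tri- are ignored for ordering).
The name is 4-chloro-3-methylpentanal.

4-chloro-3-methylpentanal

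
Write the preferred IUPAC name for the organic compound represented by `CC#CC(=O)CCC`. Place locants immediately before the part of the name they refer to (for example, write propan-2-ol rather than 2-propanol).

hept-2-yn-4-one

The longest carbon chain that includes the carbonyl and the multiple bond has 7 carbons, so the parent hydride is heptane.
The principal characteristic group is a ketone (C=O on an internal carbon), named with the suffix -one.
A C≡C triple bond in the chain gives the infix -yne-.
Number the chain so that numbering from this end puts the triple bond at C-2 rather than C-5.
That gives the carbonyl at C-4; the triple bond between C-2 and C-3.
The name is hept-2-yn-4-one.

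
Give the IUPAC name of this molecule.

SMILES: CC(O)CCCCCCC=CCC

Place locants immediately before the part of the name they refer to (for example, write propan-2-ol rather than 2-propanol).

The longest chain bearing the –OH group and the multiple bond is 12 carbons long (dodecane).
The highest-priority functional group is an alcohol (–OH), so the name ends in -ol.
There is one C=C double bond, indicated by the ending -ene.
The numbering direction is chosen so that numbering from this end puts the hydroxyl group at C-2 rather than C-11.
With this numbering: the hydroxyl at C-2; the double bond between C-9 and C-10.
Assembling the pieces gives dodec-9-en-2-ol.

dodec-9-en-2-ol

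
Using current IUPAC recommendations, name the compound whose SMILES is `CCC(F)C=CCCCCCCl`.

Counting along the main chain through the multiple bond gives 10 carbons: the parent is decane.
There is one C=C double bond, indicated by the ending -ene.
The numbering direction is chosen so that numbering from this end puts the double bond at C-4 rather than C-6.
This places the double bond between C-4 and C-5; a chloro group at C-10; a fluoro group at C-3.
The substituents are ordered alphabetically, ignoring any di-/tri- multipliers.
Putting it together: 10-chloro-3-fluorodec-4-ene.

10-chloro-3-fluorodec-4-ene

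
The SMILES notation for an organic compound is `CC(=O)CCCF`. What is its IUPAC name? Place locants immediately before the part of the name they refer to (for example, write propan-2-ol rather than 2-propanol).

5-fluoropentan-2-one

The longest carbon chain that includes the carbonyl has 5 carbons, so the parent hydride is pentane.
The principal characteristic group is a ketone (C=O on an internal carbon), named with the suffix -one.
Choose the numbering such that numbering from this end puts the carbonyl group at C-2 rather than C-4.
With this numbering: the carbonyl at C-2; a fluoro group at C-5.
Putting it together: 5-fluoropentan-2-one.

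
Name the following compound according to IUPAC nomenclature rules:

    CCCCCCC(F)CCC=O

The longest carbon chain that includes the –CHO group has 10 carbons, so the parent hydride is decane.
An aldehyde (terminal –CHO) is the principal characteristic group, giving the suffix -al.
Choose the numbering such that the aldehyde carbon is C-1 by definition.
With this numbering: a fluoro group at C-4.
Putting it together: 4-fluorodecanal.

4-fluorodecanal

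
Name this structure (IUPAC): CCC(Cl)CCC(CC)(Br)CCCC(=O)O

5-bromo-8-chloro-5-ethyldecanoic acid

The longest chain bearing the –COOH group is 10 carbons long (decane).
The highest-priority functional group is a carboxylic acid (terminal –COOH), so the name ends in -oic acid.
The numbering direction is chosen so that the carboxylic acid carbon is C-1 by definition.
With this numbering: a bromo group at C-5; a chloro group at C-8; an ethyl group at C-5.
The substituents are ordered alphabetically, ignoring any di-/tri- multipliers.
Putting it together: 5-bromo-8-chloro-5-ethyldecanoic acid.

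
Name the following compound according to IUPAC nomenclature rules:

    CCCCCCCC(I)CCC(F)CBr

1-bromo-2-fluoro-5-iodododecane

The parent chain contains 12 carbons (dodecane).
Number the chain so that the substituent locant set {1,2,5} is lower than {8,11,12} at the first point of difference.
That gives a bromo group at C-1; a fluoro group at C-2; an iodo group at C-5.
Prefixes are listed alphabetically: bromo, fluoro, iodo.
Putting it together: 1-bromo-2-fluoro-5-iodododecane.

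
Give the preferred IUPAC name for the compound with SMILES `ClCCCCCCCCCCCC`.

1-chlorododecane

The longest continuous carbon chain has 12 atoms, so the parent hydride is dodecane.
Number the chain so that the substituent locant set {1} is lower than {12} at the first point of difference.
This places a chloro group at C-1.
Assembling the pieces gives 1-chlorododecane.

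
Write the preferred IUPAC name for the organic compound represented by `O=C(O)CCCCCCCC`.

nonanoic acid

Counting along the main chain through the –COOH group gives 9 carbons: the parent is nonane.
The highest-priority functional group is a carboxylic acid (terminal –COOH), so the name ends in -oic acid.
The numbering direction is chosen so that the carboxylic acid carbon is C-1 by definition.
Putting it together: nonanoic acid.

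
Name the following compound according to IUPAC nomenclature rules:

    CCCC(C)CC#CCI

1-iodo-5-methyloct-2-yne

The longest carbon chain that includes the multiple bond has 8 carbons, so the parent hydride is octane.
There is one C≡C triple bond, indicated by the ending -yne.
Choose the numbering such that numbering from this end puts the triple bond at C-2 rather than C-6.
That gives the triple bond between C-2 and C-3; an iodo group at C-1; a methyl group at C-5.
Substituent prefixes are cited in alphabetical order (multiplying prefixes like di-/tri- are ignored for ordering).
The name is 1-iodo-5-methyloct-2-yne.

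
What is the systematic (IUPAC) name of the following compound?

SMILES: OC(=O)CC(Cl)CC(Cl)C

3,5-dichlorohexanoic acid

The longest chain bearing the –COOH group is 6 carbons long (hexane).
The principal characteristic group is a carboxylic acid (terminal –COOH), named with the suffix -oic acid.
Choose the numbering such that the carboxylic acid carbon is C-1 by definition.
This places chloro groups at C-3 and C-5.
The name is 3,5-dichlorohexanoic acid.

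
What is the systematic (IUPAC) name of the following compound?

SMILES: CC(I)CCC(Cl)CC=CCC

The longest carbon chain that includes the multiple bond has 10 carbons, so the parent hydride is decane.
There is one C=C double bond, indicated by the ending -ene.
Number the chain so that numbering from this end puts the double bond at C-3 rather than C-7.
With this numbering: the double bond between C-3 and C-4; a chloro group at C-6; an iodo group at C-9.
The substituents are ordered alphabetically, ignoring any di-/tri- multipliers.
Assembling the pieces gives 6-chloro-9-iododec-3-ene.

6-chloro-9-iododec-3-ene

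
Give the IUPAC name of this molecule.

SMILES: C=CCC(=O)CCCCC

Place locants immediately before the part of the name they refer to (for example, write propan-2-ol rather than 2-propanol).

non-1-en-4-one

Counting along the main chain through the carbonyl and the multiple bond gives 9 carbons: the parent is nonane.
The principal characteristic group is a ketone (C=O on an internal carbon), named with the suffix -one.
There is one C=C double bond, indicated by the ending -ene.
Number the chain so that numbering from this end puts the carbonyl group at C-4 rather than C-6.
That gives the carbonyl at C-4; the double bond between C-1 and C-2.
The name is non-1-en-4-one.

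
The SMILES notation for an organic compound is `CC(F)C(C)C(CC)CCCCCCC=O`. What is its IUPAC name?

The longest chain bearing the –CHO group is 11 carbons long (undecane).
The highest-priority functional group is an aldehyde (terminal –CHO), so the name ends in -al.
Choose the numbering such that the aldehyde carbon is C-1 by definition.
That gives an ethyl group at C-8; a fluoro group at C-10; a methyl group at C-9.
The substituents are ordered alphabetically, ignoring any di-/tri- multipliers.
Putting it together: 8-ethyl-10-fluoro-9-methylundecanal.

8-ethyl-10-fluoro-9-methylundecanal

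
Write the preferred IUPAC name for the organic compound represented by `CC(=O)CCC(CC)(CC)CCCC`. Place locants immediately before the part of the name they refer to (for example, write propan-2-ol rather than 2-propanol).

The longest chain bearing the carbonyl is 9 carbons long (nonane).
The principal characteristic group is a ketone (C=O on an internal carbon), named with the suffix -one.
The numbering direction is chosen so that numbering from this end puts the carbonyl group at C-2 rather than C-8.
That gives the carbonyl at C-2; two ethyl groups at C-5.
Putting it together: 5,5-diethylnonan-2-one.

5,5-diethylnonan-2-one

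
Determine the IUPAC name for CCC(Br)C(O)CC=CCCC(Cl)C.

3-bromo-10-chloroundec-6-en-4-ol

Counting along the main chain through the –OH group and the multiple bond gives 11 carbons: the parent is undecane.
An alcohol (–OH) is the principal characteristic group, giving the suffix -ol.
The chain contains a C=C double bond, so the unsaturation ending is -ene.
Choose the numbering such that numbering from this end puts the hydroxyl group at C-4 rather than C-8.
That gives the hydroxyl at C-4; the double bond between C-6 and C-7; a bromo group at C-3; a chloro group at C-10.
Substituent prefixes are cited in alphabetical order (multiplying prefixes like di-/tri- are ignored for ordering).
The name is 3-bromo-10-chloroundec-6-en-4-ol.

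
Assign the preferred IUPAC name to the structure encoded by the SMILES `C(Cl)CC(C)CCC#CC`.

8-chloro-6-methyloct-2-yne

Counting along the main chain through the multiple bond gives 8 carbons: the parent is octane.
The chain contains a C≡C triple bond, so the unsaturation ending is -yne.
Choose the numbering such that numbering from this end puts the triple bond at C-2 rather than C-6.
That gives the triple bond between C-2 and C-3; a chloro group at C-8; a methyl group at C-6.
Prefixes are listed alphabetically: chloro, methyl.
Putting it together: 8-chloro-6-methyloct-2-yne.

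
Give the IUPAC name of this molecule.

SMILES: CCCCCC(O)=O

The longest carbon chain that includes the –COOH group has 6 carbons, so the parent hydride is hexane.
A carboxylic acid (terminal –COOH) is the principal characteristic group, giving the suffix -oic acid.
Number the chain so that the carboxylic acid carbon is C-1 by definition.
Assembling the pieces gives hexanoic acid.

hexanoic acid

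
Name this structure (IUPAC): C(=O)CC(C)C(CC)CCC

4-ethyl-3-methylheptanal

Counting along the main chain through the –CHO group gives 7 carbons: the parent is heptane.
An aldehyde (terminal –CHO) is the principal characteristic group, giving the suffix -al.
Choose the numbering such that the aldehyde carbon is C-1 by definition.
With this numbering: an ethyl group at C-4; a methyl group at C-3.
Prefixes are listed alphabetically: ethyl, methyl.
Assembling the pieces gives 4-ethyl-3-methylheptanal.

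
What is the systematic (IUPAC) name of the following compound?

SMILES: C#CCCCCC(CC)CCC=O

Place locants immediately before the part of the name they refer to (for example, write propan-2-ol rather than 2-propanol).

The longest chain bearing the –CHO group and the multiple bond is 10 carbons long (decane).
The highest-priority functional group is an aldehyde (terminal –CHO), so the name ends in -al.
The chain contains a C≡C triple bond, so the unsaturation ending is -yne.
The numbering direction is chosen so that the aldehyde carbon is C-1 by definition.
That gives the triple bond between C-9 and C-10; an ethyl group at C-4.
The name is 4-ethyldec-9-ynal.

4-ethyldec-9-ynal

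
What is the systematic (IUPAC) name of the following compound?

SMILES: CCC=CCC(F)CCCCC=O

The longest carbon chain that includes the –CHO group and the multiple bond has 11 carbons, so the parent hydride is undecane.
An aldehyde (terminal –CHO) is the principal characteristic group, giving the suffix -al.
There is one C=C double bond, indicated by the ending -ene.
The numbering direction is chosen so that the aldehyde carbon is C-1 by definition.
With this numbering: the double bond between C-8 and C-9; a fluoro group at C-6.
Assembling the pieces gives 6-fluoroundec-8-enal.

6-fluoroundec-8-enal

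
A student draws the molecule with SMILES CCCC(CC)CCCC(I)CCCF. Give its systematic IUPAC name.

The longest carbon chain is 11 atoms: the parent is undecane.
Choose the numbering such that the substituent locant set {1,4,8} is lower than {4,8,11} at the first point of difference.
That gives an ethyl group at C-8; a fluoro group at C-1; an iodo group at C-4.
Substituent prefixes are cited in alphabetical order (multiplying prefixes like di-/tri- are ignored for ordering).
Assembling the pieces gives 8-ethyl-1-fluoro-4-iodoundecane.

8-ethyl-1-fluoro-4-iodoundecane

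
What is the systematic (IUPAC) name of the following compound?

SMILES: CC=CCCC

hex-2-ene

The longest carbon chain that includes the multiple bond has 6 carbons, so the parent hydride is hexane.
There is one C=C double bond, indicated by the ending -ene.
Choose the numbering such that numbering from this end puts the double bond at C-2 rather than C-4.
With this numbering: the double bond between C-2 and C-3.
Assembling the pieces gives hex-2-ene.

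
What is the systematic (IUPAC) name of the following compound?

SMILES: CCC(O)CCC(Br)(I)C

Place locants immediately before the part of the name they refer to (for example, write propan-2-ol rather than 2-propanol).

6-bromo-6-iodoheptan-3-ol

The longest carbon chain that includes the –OH group has 7 carbons, so the parent hydride is heptane.
The highest-priority functional group is an alcohol (–OH), so the name ends in -ol.
The numbering direction is chosen so that numbering from this end puts the hydroxyl group at C-3 rather than C-5.
That gives the hydroxyl at C-3; a bromo group at C-6; an iodo group at C-6.
Prefixes are listed alphabetically: bromo, iodo.
Putting it together: 6-bromo-6-iodoheptan-3-ol.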